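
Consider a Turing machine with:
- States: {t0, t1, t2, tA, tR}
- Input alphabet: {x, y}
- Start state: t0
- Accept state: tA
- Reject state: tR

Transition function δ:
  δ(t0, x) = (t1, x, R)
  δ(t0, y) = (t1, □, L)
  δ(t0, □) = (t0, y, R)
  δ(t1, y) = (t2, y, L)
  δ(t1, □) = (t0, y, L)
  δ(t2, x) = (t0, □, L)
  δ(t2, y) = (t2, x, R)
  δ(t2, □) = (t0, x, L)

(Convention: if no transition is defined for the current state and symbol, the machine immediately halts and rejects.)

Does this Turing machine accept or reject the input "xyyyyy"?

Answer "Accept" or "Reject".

Execution trace:
Initial: [t0]xyyyyy
Step 1: δ(t0, x) = (t1, x, R) → x[t1]yyyyy
Step 2: δ(t1, y) = (t2, y, L) → [t2]xyyyyy
Step 3: δ(t2, x) = (t0, □, L) → [t0]□□yyyyy
Step 4: δ(t0, □) = (t0, y, R) → y[t0]□yyyyy
Step 5: δ(t0, □) = (t0, y, R) → yy[t0]yyyyy
Step 6: δ(t0, y) = (t1, □, L) → y[t1]y□yyyy
Step 7: δ(t1, y) = (t2, y, L) → [t2]yy□yyyy
Step 8: δ(t2, y) = (t2, x, R) → x[t2]y□yyyy
Step 9: δ(t2, y) = (t2, x, R) → xx[t2]□yyyy
Step 10: δ(t2, □) = (t0, x, L) → x[t0]xxyyyy
Step 11: δ(t0, x) = (t1, x, R) → xx[t1]xyyyy

No transition is defined for δ(t1, x). By convention the machine halts and rejects.

Answer: Reject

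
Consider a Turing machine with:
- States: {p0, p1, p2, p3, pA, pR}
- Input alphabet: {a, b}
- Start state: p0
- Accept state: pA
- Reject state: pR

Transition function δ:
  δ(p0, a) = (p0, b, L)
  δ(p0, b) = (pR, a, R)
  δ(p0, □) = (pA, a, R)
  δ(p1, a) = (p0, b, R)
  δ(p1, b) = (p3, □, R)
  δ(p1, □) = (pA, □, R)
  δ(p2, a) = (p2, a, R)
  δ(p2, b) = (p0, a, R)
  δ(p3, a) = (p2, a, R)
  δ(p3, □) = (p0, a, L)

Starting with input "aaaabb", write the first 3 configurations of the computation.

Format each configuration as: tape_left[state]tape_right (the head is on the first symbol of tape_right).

Transitions applied:
Step 1: δ(p0, a) = (p0, b, L)
Step 2: δ(p0, □) = (pA, a, R)

The first 3 configurations are:
[p0]aaaabb ⊢ [p0]□baaabb ⊢ a[pA]baaabb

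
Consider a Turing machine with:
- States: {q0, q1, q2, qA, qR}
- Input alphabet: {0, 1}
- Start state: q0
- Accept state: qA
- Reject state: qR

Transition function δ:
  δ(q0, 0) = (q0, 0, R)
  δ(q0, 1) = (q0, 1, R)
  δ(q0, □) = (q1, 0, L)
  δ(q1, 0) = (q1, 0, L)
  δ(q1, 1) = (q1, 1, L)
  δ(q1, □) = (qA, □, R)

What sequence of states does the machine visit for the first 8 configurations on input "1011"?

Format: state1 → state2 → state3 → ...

Execution trace:
Initial: [q0]1011
Step 1: δ(q0, 1) = (q0, 1, R) → 1[q0]011
Step 2: δ(q0, 0) = (q0, 0, R) → 10[q0]11
Step 3: δ(q0, 1) = (q0, 1, R) → 101[q0]1
Step 4: δ(q0, 1) = (q0, 1, R) → 1011[q0]□
Step 5: δ(q0, □) = (q1, 0, L) → 101[q1]10
Step 6: δ(q1, 1) = (q1, 1, L) → 10[q1]110
Step 7: δ(q1, 1) = (q1, 1, L) → 1[q1]0110

State sequence: q0 → q0 → q0 → q0 → q0 → q1 → q1 → q1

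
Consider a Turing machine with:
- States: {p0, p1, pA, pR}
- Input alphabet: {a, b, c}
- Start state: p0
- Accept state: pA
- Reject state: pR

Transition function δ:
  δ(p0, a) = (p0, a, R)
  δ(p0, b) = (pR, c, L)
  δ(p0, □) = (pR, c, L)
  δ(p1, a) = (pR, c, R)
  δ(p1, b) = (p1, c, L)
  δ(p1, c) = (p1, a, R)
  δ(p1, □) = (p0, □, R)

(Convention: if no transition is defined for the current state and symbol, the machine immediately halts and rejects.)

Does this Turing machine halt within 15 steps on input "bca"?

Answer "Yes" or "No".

Execution trace:
Initial: [p0]bca
Step 1: δ(p0, b) = (pR, c, L) → [pR]□cca

The machine reaches the reject state pR and halts.
The machine halted after 1 step (within the 15-step bound).

Answer: Yes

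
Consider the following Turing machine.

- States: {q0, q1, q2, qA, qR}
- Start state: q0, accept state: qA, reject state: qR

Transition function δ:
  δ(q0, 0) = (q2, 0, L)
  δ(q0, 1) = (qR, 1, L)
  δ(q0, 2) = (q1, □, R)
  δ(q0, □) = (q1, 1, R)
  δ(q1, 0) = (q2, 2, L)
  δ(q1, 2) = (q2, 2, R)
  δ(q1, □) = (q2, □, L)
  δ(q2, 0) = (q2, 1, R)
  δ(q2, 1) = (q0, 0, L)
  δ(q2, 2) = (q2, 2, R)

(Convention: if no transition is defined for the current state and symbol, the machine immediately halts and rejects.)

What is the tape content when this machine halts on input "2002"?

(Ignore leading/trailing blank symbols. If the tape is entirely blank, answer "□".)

Execution trace:
Initial: [q0]2002
Step 1: δ(q0, 2) = (q1, □, R) → □[q1]002
Step 2: δ(q1, 0) = (q2, 2, L) → [q2]□202

No transition is defined for δ(q2, □). By convention the machine halts and rejects.

Final tape (ignoring leading/trailing blanks): 202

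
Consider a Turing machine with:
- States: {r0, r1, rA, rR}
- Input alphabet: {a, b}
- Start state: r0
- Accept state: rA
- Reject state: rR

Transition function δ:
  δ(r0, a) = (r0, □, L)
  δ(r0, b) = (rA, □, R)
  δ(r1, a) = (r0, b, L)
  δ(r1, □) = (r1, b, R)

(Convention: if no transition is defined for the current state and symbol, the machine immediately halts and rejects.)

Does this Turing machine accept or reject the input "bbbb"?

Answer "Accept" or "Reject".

Execution trace:
Initial: [r0]bbbb
Step 1: δ(r0, b) = (rA, □, R) → □[rA]bbb

The machine reaches the accept state rA and halts.

Answer: Accept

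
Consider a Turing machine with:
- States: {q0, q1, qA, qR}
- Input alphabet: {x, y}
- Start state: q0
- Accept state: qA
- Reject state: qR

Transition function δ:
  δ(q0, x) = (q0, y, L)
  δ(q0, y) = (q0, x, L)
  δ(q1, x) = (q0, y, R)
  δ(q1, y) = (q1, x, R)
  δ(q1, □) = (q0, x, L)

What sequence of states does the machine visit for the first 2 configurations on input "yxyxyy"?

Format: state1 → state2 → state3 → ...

Execution trace:
Initial: [q0]yxyxyy
Step 1: δ(q0, y) = (q0, x, L) → [q0]□xxyxyy

No transition is defined for δ(q0, □). By convention the machine halts and rejects.

State sequence: q0 → q0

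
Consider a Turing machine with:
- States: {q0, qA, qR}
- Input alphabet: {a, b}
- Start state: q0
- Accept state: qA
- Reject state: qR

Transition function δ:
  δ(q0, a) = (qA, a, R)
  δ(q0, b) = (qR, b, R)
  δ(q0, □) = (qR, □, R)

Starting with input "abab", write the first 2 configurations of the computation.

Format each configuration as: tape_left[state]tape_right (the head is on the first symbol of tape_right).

Transitions applied:
Step 1: δ(q0, a) = (qA, a, R)

The first 2 configurations are:
[q0]abab ⊢ a[qA]bab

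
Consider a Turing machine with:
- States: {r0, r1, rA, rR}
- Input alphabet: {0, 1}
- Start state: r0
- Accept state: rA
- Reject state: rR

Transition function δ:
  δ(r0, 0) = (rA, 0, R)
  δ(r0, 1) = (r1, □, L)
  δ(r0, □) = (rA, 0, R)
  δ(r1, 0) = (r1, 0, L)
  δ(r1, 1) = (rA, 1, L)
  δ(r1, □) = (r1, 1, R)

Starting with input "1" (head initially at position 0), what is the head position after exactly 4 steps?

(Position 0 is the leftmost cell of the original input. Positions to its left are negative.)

Execution trace (head position shown):
Step 0: [r0]1  (head at position 0)
Step 1: move left → [r1]□□  (head at position -1)
Step 2: move right → 1[r1]□  (head at position 0)
Step 3: move right → 11[r1]□  (head at position 1)
Step 4: move right → 111[r1]□  (head at position 2)

After 4 steps, the head is at position 2.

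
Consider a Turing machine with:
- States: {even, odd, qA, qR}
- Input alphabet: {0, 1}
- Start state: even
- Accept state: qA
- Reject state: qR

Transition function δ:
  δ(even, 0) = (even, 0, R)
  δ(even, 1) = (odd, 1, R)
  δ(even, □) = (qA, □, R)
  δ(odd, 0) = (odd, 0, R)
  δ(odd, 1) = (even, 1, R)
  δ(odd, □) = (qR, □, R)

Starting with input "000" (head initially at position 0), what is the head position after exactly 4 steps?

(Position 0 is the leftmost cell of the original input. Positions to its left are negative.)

Execution trace (head position shown):
Step 0: [even]000  (head at position 0)
Step 1: move right → 0[even]00  (head at position 1)
Step 2: move right → 00[even]0  (head at position 2)
Step 3: move right → 000[even]□  (head at position 3)
Step 4: move right → 000□[qA]□  (head at position 4)

After 4 steps, the head is at position 4.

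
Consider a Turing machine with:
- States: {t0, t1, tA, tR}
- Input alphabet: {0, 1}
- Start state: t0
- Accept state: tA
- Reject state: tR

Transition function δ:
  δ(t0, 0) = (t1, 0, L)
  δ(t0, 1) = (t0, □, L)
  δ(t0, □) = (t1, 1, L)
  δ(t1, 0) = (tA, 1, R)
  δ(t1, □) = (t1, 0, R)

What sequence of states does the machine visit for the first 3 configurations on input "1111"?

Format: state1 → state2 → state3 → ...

Execution trace:
Initial: [t0]1111
Step 1: δ(t0, 1) = (t0, □, L) → [t0]□□111
Step 2: δ(t0, □) = (t1, 1, L) → [t1]□1□111

State sequence: t0 → t0 → t1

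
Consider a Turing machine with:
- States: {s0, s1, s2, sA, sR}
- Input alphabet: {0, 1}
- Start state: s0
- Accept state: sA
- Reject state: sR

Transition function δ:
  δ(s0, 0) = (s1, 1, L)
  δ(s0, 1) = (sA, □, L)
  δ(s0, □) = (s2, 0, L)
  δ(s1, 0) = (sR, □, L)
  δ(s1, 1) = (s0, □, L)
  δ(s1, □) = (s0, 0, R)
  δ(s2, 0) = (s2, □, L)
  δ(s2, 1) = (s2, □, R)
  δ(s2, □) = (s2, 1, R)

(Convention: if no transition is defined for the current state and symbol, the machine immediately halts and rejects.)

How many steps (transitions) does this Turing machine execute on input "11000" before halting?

Execution trace:
Initial: [s0]11000
Step 1: δ(s0, 1) = (sA, □, L) → [sA]□□1000

The machine reaches the accept state sA and halts.

The machine executed 1 step before halting.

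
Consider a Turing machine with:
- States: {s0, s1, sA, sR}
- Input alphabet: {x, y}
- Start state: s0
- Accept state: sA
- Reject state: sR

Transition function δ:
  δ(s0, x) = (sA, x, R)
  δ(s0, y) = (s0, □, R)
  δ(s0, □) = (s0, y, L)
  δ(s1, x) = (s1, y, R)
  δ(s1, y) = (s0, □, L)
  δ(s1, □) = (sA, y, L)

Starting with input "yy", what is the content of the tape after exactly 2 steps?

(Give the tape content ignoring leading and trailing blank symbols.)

Execution trace:
Initial: [s0]yy
Step 1: δ(s0, y) = (s0, □, R) → □[s0]y
Step 2: δ(s0, y) = (s0, □, R) → □□[s0]□

After 2 steps, the tape (ignoring leading/trailing blanks) is: □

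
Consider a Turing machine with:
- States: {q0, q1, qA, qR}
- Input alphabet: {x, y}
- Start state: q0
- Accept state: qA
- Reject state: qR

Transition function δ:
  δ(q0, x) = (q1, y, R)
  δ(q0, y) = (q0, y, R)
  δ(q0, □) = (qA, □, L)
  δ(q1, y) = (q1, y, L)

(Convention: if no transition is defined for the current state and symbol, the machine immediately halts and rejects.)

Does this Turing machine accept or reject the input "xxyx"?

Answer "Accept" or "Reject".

Execution trace:
Initial: [q0]xxyx
Step 1: δ(q0, x) = (q1, y, R) → y[q1]xyx

No transition is defined for δ(q1, x). By convention the machine halts and rejects.

Answer: Reject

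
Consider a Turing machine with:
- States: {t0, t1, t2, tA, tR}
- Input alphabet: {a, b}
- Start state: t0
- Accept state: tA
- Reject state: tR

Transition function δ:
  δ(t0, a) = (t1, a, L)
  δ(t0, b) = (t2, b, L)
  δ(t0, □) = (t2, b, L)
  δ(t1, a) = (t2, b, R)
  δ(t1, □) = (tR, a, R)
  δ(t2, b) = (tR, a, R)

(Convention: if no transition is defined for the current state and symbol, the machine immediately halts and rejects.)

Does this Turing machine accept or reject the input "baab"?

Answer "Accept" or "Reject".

Execution trace:
Initial: [t0]baab
Step 1: δ(t0, b) = (t2, b, L) → [t2]□baab

No transition is defined for δ(t2, □). By convention the machine halts and rejects.

Answer: Reject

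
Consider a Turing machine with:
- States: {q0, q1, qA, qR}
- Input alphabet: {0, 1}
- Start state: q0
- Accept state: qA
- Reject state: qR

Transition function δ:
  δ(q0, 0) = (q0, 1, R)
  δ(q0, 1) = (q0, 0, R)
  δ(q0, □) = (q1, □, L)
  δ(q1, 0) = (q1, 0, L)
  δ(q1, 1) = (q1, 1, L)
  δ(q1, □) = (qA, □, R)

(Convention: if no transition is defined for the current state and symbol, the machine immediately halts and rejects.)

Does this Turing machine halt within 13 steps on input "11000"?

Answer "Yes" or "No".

Execution trace:
Initial: [q0]11000
Step 1: δ(q0, 1) = (q0, 0, R) → 0[q0]1000
Step 2: δ(q0, 1) = (q0, 0, R) → 00[q0]000
Step 3: δ(q0, 0) = (q0, 1, R) → 001[q0]00
Step 4: δ(q0, 0) = (q0, 1, R) → 0011[q0]0
Step 5: δ(q0, 0) = (q0, 1, R) → 00111[q0]□
Step 6: δ(q0, □) = (q1, □, L) → 0011[q1]1□
Step 7: δ(q1, 1) = (q1, 1, L) → 001[q1]11□
Step 8: δ(q1, 1) = (q1, 1, L) → 00[q1]111□
Step 9: δ(q1, 1) = (q1, 1, L) → 0[q1]0111□
Step 10: δ(q1, 0) = (q1, 0, L) → [q1]00111□
Step 11: δ(q1, 0) = (q1, 0, L) → [q1]□00111□
Step 12: δ(q1, □) = (qA, □, R) → □[qA]00111□

The machine reaches the accept state qA and halts.
The machine halted after 12 steps (within the 13-step bound).

Answer: Yes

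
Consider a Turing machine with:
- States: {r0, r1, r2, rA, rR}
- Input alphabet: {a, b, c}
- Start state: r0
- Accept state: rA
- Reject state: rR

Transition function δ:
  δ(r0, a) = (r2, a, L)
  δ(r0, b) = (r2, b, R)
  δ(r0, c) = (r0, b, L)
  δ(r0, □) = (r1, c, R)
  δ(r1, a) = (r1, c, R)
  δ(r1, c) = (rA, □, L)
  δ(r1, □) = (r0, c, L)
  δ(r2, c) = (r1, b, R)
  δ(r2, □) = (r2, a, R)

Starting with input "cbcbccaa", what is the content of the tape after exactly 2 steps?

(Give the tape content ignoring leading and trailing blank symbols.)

Execution trace:
Initial: [r0]cbcbccaa
Step 1: δ(r0, c) = (r0, b, L) → [r0]□bbcbccaa
Step 2: δ(r0, □) = (r1, c, R) → c[r1]bbcbccaa

No transition is defined for δ(r1, b). By convention the machine halts and rejects.

After 2 steps, the tape (ignoring leading/trailing blanks) is: cbbcbccaa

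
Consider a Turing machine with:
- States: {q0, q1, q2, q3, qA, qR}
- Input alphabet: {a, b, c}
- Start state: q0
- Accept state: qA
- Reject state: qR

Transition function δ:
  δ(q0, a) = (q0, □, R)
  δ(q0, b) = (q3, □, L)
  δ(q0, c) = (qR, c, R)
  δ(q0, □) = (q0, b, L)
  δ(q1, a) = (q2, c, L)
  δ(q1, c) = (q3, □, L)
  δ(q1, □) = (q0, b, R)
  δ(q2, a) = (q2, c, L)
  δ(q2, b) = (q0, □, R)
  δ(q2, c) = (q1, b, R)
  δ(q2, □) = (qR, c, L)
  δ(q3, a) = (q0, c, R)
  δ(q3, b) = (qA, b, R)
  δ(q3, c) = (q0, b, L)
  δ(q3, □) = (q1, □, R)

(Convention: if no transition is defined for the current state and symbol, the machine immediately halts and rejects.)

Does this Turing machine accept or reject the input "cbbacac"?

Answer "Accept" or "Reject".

Execution trace:
Initial: [q0]cbbacac
Step 1: δ(q0, c) = (qR, c, R) → c[qR]bbacac

The machine reaches the reject state qR and halts.

Answer: Reject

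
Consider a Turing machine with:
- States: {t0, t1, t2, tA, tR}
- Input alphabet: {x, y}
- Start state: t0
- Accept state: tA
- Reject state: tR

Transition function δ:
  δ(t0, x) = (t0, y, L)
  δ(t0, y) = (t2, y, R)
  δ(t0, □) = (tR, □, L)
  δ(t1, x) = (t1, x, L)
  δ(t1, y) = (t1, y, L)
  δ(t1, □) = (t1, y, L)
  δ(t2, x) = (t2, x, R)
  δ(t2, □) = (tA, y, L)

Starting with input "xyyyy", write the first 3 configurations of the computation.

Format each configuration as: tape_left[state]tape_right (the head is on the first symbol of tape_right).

Transitions applied:
Step 1: δ(t0, x) = (t0, y, L)
Step 2: δ(t0, □) = (tR, □, L)

The first 3 configurations are:
[t0]xyyyy ⊢ [t0]□yyyyy ⊢ [tR]□□yyyyy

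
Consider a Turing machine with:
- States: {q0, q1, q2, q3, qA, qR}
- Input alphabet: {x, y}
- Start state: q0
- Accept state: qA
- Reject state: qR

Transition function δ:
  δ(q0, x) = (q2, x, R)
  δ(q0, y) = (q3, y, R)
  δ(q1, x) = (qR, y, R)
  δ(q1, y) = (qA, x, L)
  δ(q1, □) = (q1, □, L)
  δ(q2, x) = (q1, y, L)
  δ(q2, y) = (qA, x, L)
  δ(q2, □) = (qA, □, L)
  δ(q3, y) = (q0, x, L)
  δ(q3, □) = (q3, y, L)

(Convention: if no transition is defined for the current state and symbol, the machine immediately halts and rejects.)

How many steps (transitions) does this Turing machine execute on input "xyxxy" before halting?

Execution trace:
Initial: [q0]xyxxy
Step 1: δ(q0, x) = (q2, x, R) → x[q2]yxxy
Step 2: δ(q2, y) = (qA, x, L) → [qA]xxxxy

The machine reaches the accept state qA and halts.

The machine executed 2 steps before halting.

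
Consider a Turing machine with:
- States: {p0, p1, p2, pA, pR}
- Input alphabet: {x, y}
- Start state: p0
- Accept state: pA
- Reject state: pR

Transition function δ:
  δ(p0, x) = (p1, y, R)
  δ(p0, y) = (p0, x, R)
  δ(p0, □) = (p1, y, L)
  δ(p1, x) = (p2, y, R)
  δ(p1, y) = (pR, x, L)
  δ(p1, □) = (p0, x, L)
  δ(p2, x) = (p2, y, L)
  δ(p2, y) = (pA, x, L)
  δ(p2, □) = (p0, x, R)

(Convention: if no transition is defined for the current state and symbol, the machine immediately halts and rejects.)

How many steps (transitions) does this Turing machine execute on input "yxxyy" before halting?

Execution trace:
Initial: [p0]yxxyy
Step 1: δ(p0, y) = (p0, x, R) → x[p0]xxyy
Step 2: δ(p0, x) = (p1, y, R) → xy[p1]xyy
Step 3: δ(p1, x) = (p2, y, R) → xyy[p2]yy
Step 4: δ(p2, y) = (pA, x, L) → xy[pA]yxy

The machine reaches the accept state pA and halts.

The machine executed 4 steps before halting.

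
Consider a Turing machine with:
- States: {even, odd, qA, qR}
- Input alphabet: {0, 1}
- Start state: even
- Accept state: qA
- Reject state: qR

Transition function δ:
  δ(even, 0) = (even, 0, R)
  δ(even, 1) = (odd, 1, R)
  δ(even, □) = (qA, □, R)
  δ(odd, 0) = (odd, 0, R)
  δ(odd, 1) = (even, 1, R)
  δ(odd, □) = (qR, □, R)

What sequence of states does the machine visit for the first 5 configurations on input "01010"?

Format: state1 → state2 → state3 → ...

Execution trace:
Initial: [even]01010
Step 1: δ(even, 0) = (even, 0, R) → 0[even]1010
Step 2: δ(even, 1) = (odd, 1, R) → 01[odd]010
Step 3: δ(odd, 0) = (odd, 0, R) → 010[odd]10
Step 4: δ(odd, 1) = (even, 1, R) → 0101[even]0

State sequence: even → even → odd → odd → even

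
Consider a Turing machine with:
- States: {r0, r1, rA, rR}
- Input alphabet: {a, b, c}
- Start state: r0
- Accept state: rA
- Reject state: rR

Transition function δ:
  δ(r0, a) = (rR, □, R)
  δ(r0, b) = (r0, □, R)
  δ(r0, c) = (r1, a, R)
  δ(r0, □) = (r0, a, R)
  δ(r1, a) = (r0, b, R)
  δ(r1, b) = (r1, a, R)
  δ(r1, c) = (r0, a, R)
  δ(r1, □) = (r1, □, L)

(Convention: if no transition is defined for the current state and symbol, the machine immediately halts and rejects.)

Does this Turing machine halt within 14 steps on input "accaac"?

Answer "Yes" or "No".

Execution trace:
Initial: [r0]accaac
Step 1: δ(r0, a) = (rR, □, R) → □[rR]ccaac

The machine reaches the reject state rR and halts.
The machine halted after 1 step (within the 14-step bound).

Answer: Yes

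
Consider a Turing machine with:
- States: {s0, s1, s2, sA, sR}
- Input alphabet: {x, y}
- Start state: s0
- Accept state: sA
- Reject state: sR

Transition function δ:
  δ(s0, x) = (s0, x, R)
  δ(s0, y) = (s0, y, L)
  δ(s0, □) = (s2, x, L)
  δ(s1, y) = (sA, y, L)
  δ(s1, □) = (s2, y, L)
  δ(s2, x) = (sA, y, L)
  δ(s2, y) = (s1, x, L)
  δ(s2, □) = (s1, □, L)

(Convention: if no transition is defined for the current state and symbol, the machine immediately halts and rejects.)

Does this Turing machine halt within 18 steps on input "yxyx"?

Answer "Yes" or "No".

Execution trace:
Initial: [s0]yxyx
Step 1: δ(s0, y) = (s0, y, L) → [s0]□yxyx
Step 2: δ(s0, □) = (s2, x, L) → [s2]□xyxyx
Step 3: δ(s2, □) = (s1, □, L) → [s1]□□xyxyx
Step 4: δ(s1, □) = (s2, y, L) → [s2]□y□xyxyx
Step 5: δ(s2, □) = (s1, □, L) → [s1]□□y□xyxyx
Step 6: δ(s1, □) = (s2, y, L) → [s2]□y□y□xyxyx
Step 7: δ(s2, □) = (s1, □, L) → [s1]□□y□y□xyxyx
Step 8: δ(s1, □) = (s2, y, L) → [s2]□y□y□y□xyxyx
Step 9: δ(s2, □) = (s1, □, L) → [s1]□□y□y□y□xyxyx
Step 10: δ(s1, □) = (s2, y, L) → [s2]□y□y□y□y□xyxyx
Step 11: δ(s2, □) = (s1, □, L) → [s1]□□y□y□y□y□xyxyx
Step 12: δ(s1, □) = (s2, y, L) → [s2]□y□y□y□y□y□xyxyx
Step 13: δ(s2, □) = (s1, □, L) → [s1]□□y□y□y□y□y□xyxyx
Step 14: δ(s1, □) = (s2, y, L) → [s2]□y□y□y□y□y□y□xyxyx
Step 15: δ(s2, □) = (s1, □, L) → [s1]□□y□y□y□y□y□y□xyxyx
Step 16: δ(s1, □) = (s2, y, L) → [s2]□y□y□y□y□y□y□y□xyxyx
Step 17: δ(s2, □) = (s1, □, L) → [s1]□□y□y□y□y□y□y□y□xyxyx
Step 18: δ(s1, □) = (s2, y, L) → [s2]□y□y□y□y□y□y□y□y□xyxyx

The machine has not reached a halting state after 18 steps.
The machine did not halt within the 18-step bound.

Answer: No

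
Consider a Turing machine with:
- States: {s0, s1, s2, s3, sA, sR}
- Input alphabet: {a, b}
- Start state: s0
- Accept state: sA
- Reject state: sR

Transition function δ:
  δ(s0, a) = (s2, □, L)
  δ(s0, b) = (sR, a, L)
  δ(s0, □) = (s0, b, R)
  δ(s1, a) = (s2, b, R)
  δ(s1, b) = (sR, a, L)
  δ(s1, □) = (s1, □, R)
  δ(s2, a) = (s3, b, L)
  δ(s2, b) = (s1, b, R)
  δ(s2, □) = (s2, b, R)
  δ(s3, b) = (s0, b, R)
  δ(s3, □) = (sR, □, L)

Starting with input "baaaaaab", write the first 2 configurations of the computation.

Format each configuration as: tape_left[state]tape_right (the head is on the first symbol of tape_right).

Transitions applied:
Step 1: δ(s0, b) = (sR, a, L)

The first 2 configurations are:
[s0]baaaaaab ⊢ [sR]□aaaaaaab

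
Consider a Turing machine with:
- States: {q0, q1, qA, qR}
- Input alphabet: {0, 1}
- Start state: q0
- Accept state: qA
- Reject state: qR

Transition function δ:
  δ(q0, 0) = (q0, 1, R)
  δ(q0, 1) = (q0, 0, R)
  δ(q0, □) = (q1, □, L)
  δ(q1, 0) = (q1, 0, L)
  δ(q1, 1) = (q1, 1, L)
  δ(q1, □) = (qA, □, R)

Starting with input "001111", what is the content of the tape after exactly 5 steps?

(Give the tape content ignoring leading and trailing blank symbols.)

Execution trace:
Initial: [q0]001111
Step 1: δ(q0, 0) = (q0, 1, R) → 1[q0]01111
Step 2: δ(q0, 0) = (q0, 1, R) → 11[q0]1111
Step 3: δ(q0, 1) = (q0, 0, R) → 110[q0]111
Step 4: δ(q0, 1) = (q0, 0, R) → 1100[q0]11
Step 5: δ(q0, 1) = (q0, 0, R) → 11000[q0]1

After 5 steps, the tape (ignoring leading/trailing blanks) is: 110001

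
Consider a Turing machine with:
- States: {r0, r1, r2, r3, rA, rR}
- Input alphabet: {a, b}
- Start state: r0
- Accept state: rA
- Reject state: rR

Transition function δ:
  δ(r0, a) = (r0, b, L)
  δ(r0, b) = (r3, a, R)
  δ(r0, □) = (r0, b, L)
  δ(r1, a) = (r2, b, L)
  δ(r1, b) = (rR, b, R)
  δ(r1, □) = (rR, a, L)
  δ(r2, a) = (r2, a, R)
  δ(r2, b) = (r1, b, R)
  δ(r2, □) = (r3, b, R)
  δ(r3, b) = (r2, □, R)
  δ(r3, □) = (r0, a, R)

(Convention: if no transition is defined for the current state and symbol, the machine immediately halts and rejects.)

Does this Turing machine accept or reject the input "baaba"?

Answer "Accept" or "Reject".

Execution trace:
Initial: [r0]baaba
Step 1: δ(r0, b) = (r3, a, R) → a[r3]aaba

No transition is defined for δ(r3, a). By convention the machine halts and rejects.

Answer: Reject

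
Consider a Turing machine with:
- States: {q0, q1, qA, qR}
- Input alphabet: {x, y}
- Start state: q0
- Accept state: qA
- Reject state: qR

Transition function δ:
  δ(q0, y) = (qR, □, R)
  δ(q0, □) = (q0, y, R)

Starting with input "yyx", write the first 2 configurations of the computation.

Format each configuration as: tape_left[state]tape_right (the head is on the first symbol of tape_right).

Transitions applied:
Step 1: δ(q0, y) = (qR, □, R)

The first 2 configurations are:
[q0]yyx ⊢ □[qR]yx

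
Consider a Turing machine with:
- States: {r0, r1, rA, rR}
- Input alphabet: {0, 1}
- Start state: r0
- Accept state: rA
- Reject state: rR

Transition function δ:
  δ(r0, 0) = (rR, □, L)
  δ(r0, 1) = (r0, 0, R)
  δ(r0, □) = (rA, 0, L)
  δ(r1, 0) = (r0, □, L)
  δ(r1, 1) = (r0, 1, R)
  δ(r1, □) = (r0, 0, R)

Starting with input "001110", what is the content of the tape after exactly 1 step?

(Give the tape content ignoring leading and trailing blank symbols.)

Execution trace:
Initial: [r0]001110
Step 1: δ(r0, 0) = (rR, □, L) → [rR]□□01110

The machine reaches the reject state rR and halts.

After 1 step, the tape (ignoring leading/trailing blanks) is: 01110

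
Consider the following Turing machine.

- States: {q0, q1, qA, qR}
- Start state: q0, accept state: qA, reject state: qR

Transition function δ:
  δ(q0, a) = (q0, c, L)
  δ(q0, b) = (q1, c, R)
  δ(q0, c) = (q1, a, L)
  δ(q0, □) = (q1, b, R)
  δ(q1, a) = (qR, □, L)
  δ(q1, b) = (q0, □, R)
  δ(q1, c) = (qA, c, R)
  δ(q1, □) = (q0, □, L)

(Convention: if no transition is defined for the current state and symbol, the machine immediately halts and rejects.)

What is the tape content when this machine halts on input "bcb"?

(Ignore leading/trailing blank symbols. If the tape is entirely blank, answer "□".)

Execution trace:
Initial: [q0]bcb
Step 1: δ(q0, b) = (q1, c, R) → c[q1]cb
Step 2: δ(q1, c) = (qA, c, R) → cc[qA]b

The machine reaches the accept state qA and halts.

Final tape (ignoring leading/trailing blanks): ccb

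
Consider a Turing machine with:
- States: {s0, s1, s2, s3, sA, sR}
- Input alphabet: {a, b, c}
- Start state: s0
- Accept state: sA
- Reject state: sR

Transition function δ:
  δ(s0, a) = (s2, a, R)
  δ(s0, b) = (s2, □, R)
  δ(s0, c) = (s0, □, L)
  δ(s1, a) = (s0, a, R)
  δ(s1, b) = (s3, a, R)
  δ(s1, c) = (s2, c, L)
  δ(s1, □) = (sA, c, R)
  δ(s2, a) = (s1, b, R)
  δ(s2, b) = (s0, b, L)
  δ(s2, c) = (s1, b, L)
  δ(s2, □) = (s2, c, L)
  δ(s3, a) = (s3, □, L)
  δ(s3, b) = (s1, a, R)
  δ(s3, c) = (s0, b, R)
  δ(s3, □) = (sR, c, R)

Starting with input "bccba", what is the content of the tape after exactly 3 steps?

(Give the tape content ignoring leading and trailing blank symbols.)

Execution trace:
Initial: [s0]bccba
Step 1: δ(s0, b) = (s2, □, R) → □[s2]ccba
Step 2: δ(s2, c) = (s1, b, L) → [s1]□bcba
Step 3: δ(s1, □) = (sA, c, R) → c[sA]bcba

The machine reaches the accept state sA and halts.

After 3 steps, the tape (ignoring leading/trailing blanks) is: cbcba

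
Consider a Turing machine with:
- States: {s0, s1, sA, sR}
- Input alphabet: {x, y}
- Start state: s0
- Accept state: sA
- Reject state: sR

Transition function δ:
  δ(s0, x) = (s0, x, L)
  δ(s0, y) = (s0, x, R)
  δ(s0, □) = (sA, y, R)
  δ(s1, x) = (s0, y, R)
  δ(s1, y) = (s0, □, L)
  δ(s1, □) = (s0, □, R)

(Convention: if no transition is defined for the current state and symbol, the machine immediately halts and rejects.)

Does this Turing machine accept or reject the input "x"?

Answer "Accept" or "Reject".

Execution trace:
Initial: [s0]x
Step 1: δ(s0, x) = (s0, x, L) → [s0]□x
Step 2: δ(s0, □) = (sA, y, R) → y[sA]x

The machine reaches the accept state sA and halts.

Answer: Accept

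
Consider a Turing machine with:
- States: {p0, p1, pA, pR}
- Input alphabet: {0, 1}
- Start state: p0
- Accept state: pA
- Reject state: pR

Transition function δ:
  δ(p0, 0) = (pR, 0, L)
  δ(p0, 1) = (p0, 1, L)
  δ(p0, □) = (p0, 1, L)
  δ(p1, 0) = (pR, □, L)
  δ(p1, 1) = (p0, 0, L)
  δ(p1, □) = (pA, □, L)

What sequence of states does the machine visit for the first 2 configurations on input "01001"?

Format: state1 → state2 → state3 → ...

Execution trace:
Initial: [p0]01001
Step 1: δ(p0, 0) = (pR, 0, L) → [pR]□01001

The machine reaches the reject state pR and halts.

State sequence: p0 → pR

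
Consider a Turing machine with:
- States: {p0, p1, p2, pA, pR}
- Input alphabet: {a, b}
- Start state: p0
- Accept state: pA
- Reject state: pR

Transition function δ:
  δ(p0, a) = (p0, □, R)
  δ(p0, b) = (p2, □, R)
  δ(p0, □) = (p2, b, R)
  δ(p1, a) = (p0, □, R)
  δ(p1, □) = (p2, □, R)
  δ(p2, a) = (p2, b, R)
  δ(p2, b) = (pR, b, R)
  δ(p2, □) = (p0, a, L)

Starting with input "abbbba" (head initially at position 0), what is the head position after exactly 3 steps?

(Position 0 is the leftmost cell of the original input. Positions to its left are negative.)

Execution trace (head position shown):
Step 0: [p0]abbbba  (head at position 0)
Step 1: move right → □[p0]bbbba  (head at position 1)
Step 2: move right → □□[p2]bbba  (head at position 2)
Step 3: move right → □□b[pR]bba  (head at position 3)

After 3 steps, the head is at position 3.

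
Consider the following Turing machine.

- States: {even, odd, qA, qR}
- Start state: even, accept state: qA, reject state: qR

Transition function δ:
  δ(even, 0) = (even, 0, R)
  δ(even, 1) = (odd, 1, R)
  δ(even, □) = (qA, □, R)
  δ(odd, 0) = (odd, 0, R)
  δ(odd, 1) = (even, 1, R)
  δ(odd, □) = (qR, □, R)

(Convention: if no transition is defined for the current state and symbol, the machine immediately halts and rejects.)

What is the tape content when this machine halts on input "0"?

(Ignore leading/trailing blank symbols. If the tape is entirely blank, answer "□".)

Execution trace:
Initial: [even]0
Step 1: δ(even, 0) = (even, 0, R) → 0[even]□
Step 2: δ(even, □) = (qA, □, R) → 0□[qA]□

The machine reaches the accept state qA and halts.

Final tape (ignoring leading/trailing blanks): 0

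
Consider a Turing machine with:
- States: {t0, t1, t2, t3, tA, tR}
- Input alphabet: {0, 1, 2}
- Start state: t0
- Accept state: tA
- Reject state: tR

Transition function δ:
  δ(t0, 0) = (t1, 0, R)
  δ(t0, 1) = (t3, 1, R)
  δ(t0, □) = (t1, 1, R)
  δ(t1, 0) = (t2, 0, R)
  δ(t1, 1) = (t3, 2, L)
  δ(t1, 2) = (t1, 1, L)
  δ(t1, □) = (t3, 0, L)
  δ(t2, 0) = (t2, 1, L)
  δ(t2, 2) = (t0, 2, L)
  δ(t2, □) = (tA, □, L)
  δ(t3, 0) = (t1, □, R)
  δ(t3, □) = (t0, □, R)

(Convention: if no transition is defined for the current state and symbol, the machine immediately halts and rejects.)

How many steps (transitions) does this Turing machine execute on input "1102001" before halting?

Execution trace:
Initial: [t0]1102001
Step 1: δ(t0, 1) = (t3, 1, R) → 1[t3]102001

No transition is defined for δ(t3, 1). By convention the machine halts and rejects.

The machine executed 1 step before halting.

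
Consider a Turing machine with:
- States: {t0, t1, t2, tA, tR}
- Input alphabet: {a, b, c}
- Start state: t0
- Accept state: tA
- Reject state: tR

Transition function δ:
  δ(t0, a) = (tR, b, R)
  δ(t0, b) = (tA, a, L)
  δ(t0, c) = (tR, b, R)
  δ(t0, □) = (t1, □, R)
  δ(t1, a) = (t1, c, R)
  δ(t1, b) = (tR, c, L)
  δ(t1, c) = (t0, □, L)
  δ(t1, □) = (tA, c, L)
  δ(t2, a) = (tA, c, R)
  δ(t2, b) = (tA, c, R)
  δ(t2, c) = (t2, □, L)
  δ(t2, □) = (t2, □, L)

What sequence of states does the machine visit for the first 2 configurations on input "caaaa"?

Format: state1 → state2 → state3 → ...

Execution trace:
Initial: [t0]caaaa
Step 1: δ(t0, c) = (tR, b, R) → b[tR]aaaa

The machine reaches the reject state tR and halts.

State sequence: t0 → tR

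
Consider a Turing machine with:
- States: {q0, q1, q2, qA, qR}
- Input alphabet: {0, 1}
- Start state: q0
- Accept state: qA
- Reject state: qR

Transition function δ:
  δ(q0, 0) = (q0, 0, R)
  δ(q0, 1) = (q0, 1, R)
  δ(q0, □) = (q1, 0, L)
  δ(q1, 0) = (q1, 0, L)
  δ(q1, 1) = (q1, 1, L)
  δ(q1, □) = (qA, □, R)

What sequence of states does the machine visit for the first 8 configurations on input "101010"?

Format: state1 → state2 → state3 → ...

Execution trace:
Initial: [q0]101010
Step 1: δ(q0, 1) = (q0, 1, R) → 1[q0]01010
Step 2: δ(q0, 0) = (q0, 0, R) → 10[q0]1010
Step 3: δ(q0, 1) = (q0, 1, R) → 101[q0]010
Step 4: δ(q0, 0) = (q0, 0, R) → 1010[q0]10
Step 5: δ(q0, 1) = (q0, 1, R) → 10101[q0]0
Step 6: δ(q0, 0) = (q0, 0, R) → 101010[q0]□
Step 7: δ(q0, □) = (q1, 0, L) → 10101[q1]00

State sequence: q0 → q0 → q0 → q0 → q0 → q0 → q0 → q1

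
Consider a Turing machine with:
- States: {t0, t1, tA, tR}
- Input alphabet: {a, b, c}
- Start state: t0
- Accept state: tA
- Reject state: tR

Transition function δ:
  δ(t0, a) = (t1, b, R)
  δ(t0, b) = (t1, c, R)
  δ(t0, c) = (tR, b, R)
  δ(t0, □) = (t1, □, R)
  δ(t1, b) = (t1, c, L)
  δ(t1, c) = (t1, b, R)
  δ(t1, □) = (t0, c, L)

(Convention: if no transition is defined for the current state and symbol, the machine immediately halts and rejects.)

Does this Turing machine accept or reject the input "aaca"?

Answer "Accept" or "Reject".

Execution trace:
Initial: [t0]aaca
Step 1: δ(t0, a) = (t1, b, R) → b[t1]aca

No transition is defined for δ(t1, a). By convention the machine halts and rejects.

Answer: Reject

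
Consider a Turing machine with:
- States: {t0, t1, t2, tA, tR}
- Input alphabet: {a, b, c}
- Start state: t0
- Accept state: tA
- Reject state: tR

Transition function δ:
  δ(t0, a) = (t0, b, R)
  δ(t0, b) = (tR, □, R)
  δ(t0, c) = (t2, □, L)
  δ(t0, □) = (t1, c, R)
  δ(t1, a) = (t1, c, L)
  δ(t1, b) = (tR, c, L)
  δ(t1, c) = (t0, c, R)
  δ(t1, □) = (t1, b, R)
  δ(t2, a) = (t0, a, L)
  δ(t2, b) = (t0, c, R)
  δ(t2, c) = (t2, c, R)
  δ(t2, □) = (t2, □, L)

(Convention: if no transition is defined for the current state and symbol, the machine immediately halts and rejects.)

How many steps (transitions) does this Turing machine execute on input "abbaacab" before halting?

Execution trace:
Initial: [t0]abbaacab
Step 1: δ(t0, a) = (t0, b, R) → b[t0]bbaacab
Step 2: δ(t0, b) = (tR, □, R) → b□[tR]baacab

The machine reaches the reject state tR and halts.

The machine executed 2 steps before halting.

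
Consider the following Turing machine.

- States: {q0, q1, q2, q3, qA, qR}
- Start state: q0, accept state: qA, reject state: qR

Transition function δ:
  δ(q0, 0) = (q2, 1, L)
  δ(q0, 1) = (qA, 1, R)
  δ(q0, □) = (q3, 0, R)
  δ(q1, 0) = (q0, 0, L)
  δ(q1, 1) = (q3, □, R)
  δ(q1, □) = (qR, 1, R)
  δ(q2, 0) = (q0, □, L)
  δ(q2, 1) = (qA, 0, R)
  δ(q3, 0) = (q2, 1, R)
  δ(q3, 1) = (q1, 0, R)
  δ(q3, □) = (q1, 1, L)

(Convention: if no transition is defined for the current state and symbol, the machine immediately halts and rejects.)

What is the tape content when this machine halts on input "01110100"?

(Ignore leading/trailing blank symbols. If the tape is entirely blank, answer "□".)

Execution trace:
Initial: [q0]01110100
Step 1: δ(q0, 0) = (q2, 1, L) → [q2]□11110100

No transition is defined for δ(q2, □). By convention the machine halts and rejects.

Final tape (ignoring leading/trailing blanks): 11110100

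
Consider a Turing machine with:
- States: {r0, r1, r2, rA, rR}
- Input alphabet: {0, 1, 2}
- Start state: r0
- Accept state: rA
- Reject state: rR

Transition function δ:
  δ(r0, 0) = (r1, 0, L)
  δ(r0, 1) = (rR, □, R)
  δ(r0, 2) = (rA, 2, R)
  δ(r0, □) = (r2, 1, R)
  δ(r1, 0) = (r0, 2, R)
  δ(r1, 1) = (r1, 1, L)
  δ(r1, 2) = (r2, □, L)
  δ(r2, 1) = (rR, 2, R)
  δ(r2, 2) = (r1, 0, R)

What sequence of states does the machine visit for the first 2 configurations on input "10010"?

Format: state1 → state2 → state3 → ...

Execution trace:
Initial: [r0]10010
Step 1: δ(r0, 1) = (rR, □, R) → □[rR]0010

The machine reaches the reject state rR and halts.

State sequence: r0 → rR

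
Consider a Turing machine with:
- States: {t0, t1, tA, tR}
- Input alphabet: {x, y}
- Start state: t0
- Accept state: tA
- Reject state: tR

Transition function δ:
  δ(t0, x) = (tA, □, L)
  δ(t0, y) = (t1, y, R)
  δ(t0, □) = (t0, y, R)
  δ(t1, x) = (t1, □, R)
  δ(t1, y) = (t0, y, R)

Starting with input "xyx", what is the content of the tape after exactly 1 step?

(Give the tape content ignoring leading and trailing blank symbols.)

Execution trace:
Initial: [t0]xyx
Step 1: δ(t0, x) = (tA, □, L) → [tA]□□yx

The machine reaches the accept state tA and halts.

After 1 step, the tape (ignoring leading/trailing blanks) is: yx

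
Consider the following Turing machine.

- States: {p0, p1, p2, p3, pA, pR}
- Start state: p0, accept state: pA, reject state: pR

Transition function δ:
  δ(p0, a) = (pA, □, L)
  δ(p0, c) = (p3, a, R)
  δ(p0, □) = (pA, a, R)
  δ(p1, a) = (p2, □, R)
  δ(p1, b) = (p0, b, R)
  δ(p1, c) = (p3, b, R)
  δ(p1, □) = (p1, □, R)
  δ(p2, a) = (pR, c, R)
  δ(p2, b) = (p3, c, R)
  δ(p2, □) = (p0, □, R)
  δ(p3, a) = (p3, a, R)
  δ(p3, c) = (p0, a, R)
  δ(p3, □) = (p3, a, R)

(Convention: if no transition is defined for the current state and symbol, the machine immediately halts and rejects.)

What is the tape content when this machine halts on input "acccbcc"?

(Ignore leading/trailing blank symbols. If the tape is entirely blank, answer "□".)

Execution trace:
Initial: [p0]acccbcc
Step 1: δ(p0, a) = (pA, □, L) → [pA]□□cccbcc

The machine reaches the accept state pA and halts.

Final tape (ignoring leading/trailing blanks): cccbcc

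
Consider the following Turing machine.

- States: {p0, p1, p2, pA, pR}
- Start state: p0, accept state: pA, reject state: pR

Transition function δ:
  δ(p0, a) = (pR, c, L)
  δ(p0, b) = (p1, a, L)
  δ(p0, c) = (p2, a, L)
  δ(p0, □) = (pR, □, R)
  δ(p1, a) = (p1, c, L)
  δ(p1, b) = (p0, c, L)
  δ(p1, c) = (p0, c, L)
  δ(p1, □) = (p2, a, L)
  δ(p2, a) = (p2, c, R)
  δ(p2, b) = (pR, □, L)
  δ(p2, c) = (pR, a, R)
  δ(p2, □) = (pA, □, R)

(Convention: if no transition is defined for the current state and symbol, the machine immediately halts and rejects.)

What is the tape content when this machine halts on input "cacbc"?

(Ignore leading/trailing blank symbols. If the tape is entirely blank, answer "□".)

Execution trace:
Initial: [p0]cacbc
Step 1: δ(p0, c) = (p2, a, L) → [p2]□aacbc
Step 2: δ(p2, □) = (pA, □, R) → □[pA]aacbc

The machine reaches the accept state pA and halts.

Final tape (ignoring leading/trailing blanks): aacbc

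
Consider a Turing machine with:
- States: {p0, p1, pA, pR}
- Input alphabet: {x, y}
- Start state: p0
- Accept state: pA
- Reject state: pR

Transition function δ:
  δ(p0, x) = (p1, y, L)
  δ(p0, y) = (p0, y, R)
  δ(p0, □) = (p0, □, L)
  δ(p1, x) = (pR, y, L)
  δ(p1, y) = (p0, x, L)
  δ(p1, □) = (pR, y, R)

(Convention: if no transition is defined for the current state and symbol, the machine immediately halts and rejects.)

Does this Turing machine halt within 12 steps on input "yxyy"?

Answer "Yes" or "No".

Execution trace:
Initial: [p0]yxyy
Step 1: δ(p0, y) = (p0, y, R) → y[p0]xyy
Step 2: δ(p0, x) = (p1, y, L) → [p1]yyyy
Step 3: δ(p1, y) = (p0, x, L) → [p0]□xyyy
Step 4: δ(p0, □) = (p0, □, L) → [p0]□□xyyy
Step 5: δ(p0, □) = (p0, □, L) → [p0]□□□xyyy
Step 6: δ(p0, □) = (p0, □, L) → [p0]□□□□xyyy
Step 7: δ(p0, □) = (p0, □, L) → [p0]□□□□□xyyy
Step 8: δ(p0, □) = (p0, □, L) → [p0]□□□□□□xyyy
Step 9: δ(p0, □) = (p0, □, L) → [p0]□□□□□□□xyyy
Step 10: δ(p0, □) = (p0, □, L) → [p0]□□□□□□□□xyyy
Step 11: δ(p0, □) = (p0, □, L) → [p0]□□□□□□□□□xyyy
Step 12: δ(p0, □) = (p0, □, L) → [p0]□□□□□□□□□□xyyy

The machine has not reached a halting state after 12 steps.
The machine did not halt within the 12-step bound.

Answer: No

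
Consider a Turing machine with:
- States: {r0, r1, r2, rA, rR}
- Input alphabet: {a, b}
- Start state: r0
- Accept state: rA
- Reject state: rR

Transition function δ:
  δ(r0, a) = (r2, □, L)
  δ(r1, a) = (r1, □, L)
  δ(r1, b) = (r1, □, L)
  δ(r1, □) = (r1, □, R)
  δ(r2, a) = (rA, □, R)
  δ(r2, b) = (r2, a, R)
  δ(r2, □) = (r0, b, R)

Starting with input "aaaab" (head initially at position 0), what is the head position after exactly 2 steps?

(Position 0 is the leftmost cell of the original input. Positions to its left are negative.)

Execution trace (head position shown):
Step 0: [r0]aaaab  (head at position 0)
Step 1: move left → [r2]□□aaab  (head at position -1)
Step 2: move right → b[r0]□aaab  (head at position 0)

After 2 steps, the head is at position 0.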